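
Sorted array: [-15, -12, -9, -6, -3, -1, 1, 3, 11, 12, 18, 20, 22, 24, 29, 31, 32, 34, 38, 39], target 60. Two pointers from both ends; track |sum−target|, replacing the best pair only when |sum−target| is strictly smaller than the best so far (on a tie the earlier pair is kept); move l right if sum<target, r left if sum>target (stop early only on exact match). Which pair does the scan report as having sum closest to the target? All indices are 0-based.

[0,19] -15+39=24 d=36 * → l++
[1,19] -12+39=27 d=33 * → l++
[2,19] -9+39=30 d=30 * → l++
[3,19] -6+39=33 d=27 * → l++
[4,19] -3+39=36 d=24 * → l++
[5,19] -1+39=38 d=22 * → l++
[6,19] 1+39=40 d=20 * → l++
[7,19] 3+39=42 d=18 * → l++
[8,19] 11+39=50 d=10 * → l++
[9,19] 12+39=51 d=9 * → l++
[10,19] 18+39=57 d=3 * → l++
[11,19] 20+39=59 d=1 * → l++
[12,19] 22+39=61 d=1 → r--
[12,18] 22+38=60 d=0 * → stop

pair (22, 38) with sum 60 (|Δ|=0)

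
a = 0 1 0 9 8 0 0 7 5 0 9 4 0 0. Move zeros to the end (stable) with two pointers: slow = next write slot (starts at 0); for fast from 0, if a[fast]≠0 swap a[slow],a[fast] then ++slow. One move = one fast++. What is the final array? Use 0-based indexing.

(s=0,f=0) a[fast]=0 → fast++
(s=0,f=1) a[fast]=1≠0 swap→a[0]=1 → slow++,fast++
(s=1,f=2) a[fast]=0 → fast++
(s=1,f=3) a[fast]=9≠0 swap→a[1]=9 → slow++,fast++
(s=2,f=4) a[fast]=8≠0 swap→a[2]=8 → slow++,fast++
(s=3,f=5) a[fast]=0 → fast++
(s=3,f=6) a[fast]=0 → fast++
(s=3,f=7) a[fast]=7≠0 swap→a[3]=7 → slow++,fast++
(s=4,f=8) a[fast]=5≠0 swap→a[4]=5 → slow++,fast++
(s=5,f=9) a[fast]=0 → fast++
(s=5,f=10) a[fast]=9≠0 swap→a[5]=9 → slow++,fast++
(s=6,f=11) a[fast]=4≠0 swap→a[6]=4 → slow++,fast++
(s=7,f=12) a[fast]=0 → fast++
(s=7,f=13) a[fast]=0 → fast++

[1, 9, 8, 7, 5, 9, 4, 0, 0, 0, 0, 0, 0, 0]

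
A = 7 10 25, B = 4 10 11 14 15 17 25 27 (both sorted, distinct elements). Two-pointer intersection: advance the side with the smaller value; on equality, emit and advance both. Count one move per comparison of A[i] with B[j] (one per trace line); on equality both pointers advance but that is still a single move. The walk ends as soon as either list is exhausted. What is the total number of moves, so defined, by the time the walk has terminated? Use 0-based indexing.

i=0 j=0: 7>4, j++
i=0 j=1: 7<10, i++
i=1 j=1: 10==10 emit, i++,j++
i=2 j=2: 25>11, j++
i=2 j=3: 25>14, j++
i=2 j=4: 25>15, j++
i=2 j=5: 25>17, j++
i=2 j=6: 25==25 emit, i++,j++

8 moves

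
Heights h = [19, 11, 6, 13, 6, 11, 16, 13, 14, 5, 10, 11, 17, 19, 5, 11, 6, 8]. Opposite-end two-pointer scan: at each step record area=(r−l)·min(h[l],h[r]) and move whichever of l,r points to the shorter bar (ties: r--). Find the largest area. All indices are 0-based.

max area = 247

[0,17] min(19,8)*17=136 best=136 * → r--
[0,16] min(19,6)*16=96 best=136 → r--
[0,15] min(19,11)*15=165 best=165 * → r--
[0,14] min(19,5)*14=70 best=165 → r--
[0,13] min(19,19)*13=247 best=247 * → r--
[0,12] min(19,17)*12=204 best=247 → r--
[0,11] min(19,11)*11=121 best=247 → r--
[0,10] min(19,10)*10=100 best=247 → r--
[0,9] min(19,5)*9=45 best=247 → r--
[0,8] min(19,14)*8=112 best=247 → r--
[0,7] min(19,13)*7=91 best=247 → r--
[0,6] min(19,16)*6=96 best=247 → r--
[0,5] min(19,11)*5=55 best=247 → r--
[0,4] min(19,6)*4=24 best=247 → r--
[0,3] min(19,13)*3=39 best=247 → r--
[0,2] min(19,6)*2=12 best=247 → r--
[0,1] min(19,11)*1=11 best=247 → r--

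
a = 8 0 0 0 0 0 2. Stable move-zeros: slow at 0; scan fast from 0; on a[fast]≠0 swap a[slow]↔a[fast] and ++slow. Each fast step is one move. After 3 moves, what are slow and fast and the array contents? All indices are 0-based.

slow=1, fast=3, a=[8, 0, 0, 0, 0, 0, 2]

(s=0,f=0) a[fast]=8≠0 swap→a[0]=8 → slow++,fast++
(s=1,f=1) a[fast]=0 → fast++
(s=1,f=2) a[fast]=0 → fast++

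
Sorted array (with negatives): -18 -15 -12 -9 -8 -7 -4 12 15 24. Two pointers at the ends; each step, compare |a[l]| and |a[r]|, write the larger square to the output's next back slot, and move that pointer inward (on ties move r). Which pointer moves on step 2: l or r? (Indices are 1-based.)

l

[1,10] |-18|<=|24| out[10]=576 → r--
[1,9] |-18|>|15| out[9]=324 → l++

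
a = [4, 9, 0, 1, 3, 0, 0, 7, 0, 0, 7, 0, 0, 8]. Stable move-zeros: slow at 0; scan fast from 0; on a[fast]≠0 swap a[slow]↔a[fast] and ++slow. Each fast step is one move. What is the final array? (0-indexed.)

[4, 9, 1, 3, 7, 7, 8, 0, 0, 0, 0, 0, 0, 0]

slow=0 fast=0: a[fast]=4≠0 swap→a[0]=4, slow++,fast++
slow=1 fast=1: a[fast]=9≠0 swap→a[1]=9, slow++,fast++
slow=2 fast=2: a[fast]=0, fast++
slow=2 fast=3: a[fast]=1≠0 swap→a[2]=1, slow++,fast++
slow=3 fast=4: a[fast]=3≠0 swap→a[3]=3, slow++,fast++
slow=4 fast=5: a[fast]=0, fast++
slow=4 fast=6: a[fast]=0, fast++
slow=4 fast=7: a[fast]=7≠0 swap→a[4]=7, slow++,fast++
slow=5 fast=8: a[fast]=0, fast++
slow=5 fast=9: a[fast]=0, fast++
slow=5 fast=10: a[fast]=7≠0 swap→a[5]=7, slow++,fast++
slow=6 fast=11: a[fast]=0, fast++
slow=6 fast=12: a[fast]=0, fast++
slow=6 fast=13: a[fast]=8≠0 swap→a[6]=8, slow++,fast++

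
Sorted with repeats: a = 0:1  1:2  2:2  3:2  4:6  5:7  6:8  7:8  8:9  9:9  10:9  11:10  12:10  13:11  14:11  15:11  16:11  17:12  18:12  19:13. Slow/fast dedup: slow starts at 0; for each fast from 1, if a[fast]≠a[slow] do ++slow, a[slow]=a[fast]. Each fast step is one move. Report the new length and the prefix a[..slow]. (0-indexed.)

length 10; prefix = [1, 2, 6, 7, 8, 9, 10, 11, 12, 13]

(s=0,f=1) a[fast]=2≠a[slow]=1 write a[1]=2 → slow++,fast++
(s=1,f=2) a[fast]=2=a[slow] dup → fast++
(s=1,f=3) a[fast]=2=a[slow] dup → fast++
(s=1,f=4) a[fast]=6≠a[slow]=2 write a[2]=6 → slow++,fast++
(s=2,f=5) a[fast]=7≠a[slow]=6 write a[3]=7 → slow++,fast++
(s=3,f=6) a[fast]=8≠a[slow]=7 write a[4]=8 → slow++,fast++
(s=4,f=7) a[fast]=8=a[slow] dup → fast++
(s=4,f=8) a[fast]=9≠a[slow]=8 write a[5]=9 → slow++,fast++
(s=5,f=9) a[fast]=9=a[slow] dup → fast++
(s=5,f=10) a[fast]=9=a[slow] dup → fast++
(s=5,f=11) a[fast]=10≠a[slow]=9 write a[6]=10 → slow++,fast++
(s=6,f=12) a[fast]=10=a[slow] dup → fast++
(s=6,f=13) a[fast]=11≠a[slow]=10 write a[7]=11 → slow++,fast++
(s=7,f=14) a[fast]=11=a[slow] dup → fast++
(s=7,f=15) a[fast]=11=a[slow] dup → fast++
(s=7,f=16) a[fast]=11=a[slow] dup → fast++
(s=7,f=17) a[fast]=12≠a[slow]=11 write a[8]=12 → slow++,fast++
(s=8,f=18) a[fast]=12=a[slow] dup → fast++
(s=8,f=19) a[fast]=13≠a[slow]=12 write a[9]=13 → slow++,fast++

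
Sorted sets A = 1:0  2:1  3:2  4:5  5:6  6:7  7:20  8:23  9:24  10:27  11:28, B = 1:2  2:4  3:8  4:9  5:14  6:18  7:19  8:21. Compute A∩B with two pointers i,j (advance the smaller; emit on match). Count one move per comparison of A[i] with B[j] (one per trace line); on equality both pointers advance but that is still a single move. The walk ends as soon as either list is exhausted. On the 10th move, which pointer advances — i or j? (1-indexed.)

[i=1,j=1] 0<2 → i++
[i=2,j=1] 1<2 → i++
[i=3,j=1] 2==2 emit → i++,j++
[i=4,j=2] 5>4 → j++
[i=4,j=3] 5<8 → i++
[i=5,j=3] 6<8 → i++
[i=6,j=3] 7<8 → i++
[i=7,j=3] 20>8 → j++
[i=7,j=4] 20>9 → j++
[i=7,j=5] 20>14 → j++

j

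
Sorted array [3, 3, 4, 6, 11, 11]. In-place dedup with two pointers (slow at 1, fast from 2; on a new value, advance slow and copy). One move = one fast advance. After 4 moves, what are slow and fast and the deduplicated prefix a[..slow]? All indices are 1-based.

slow=4, fast=6, prefix=[3, 4, 6, 11]

(s=1,f=2) a[fast]=3=a[slow] dup → fast++
(s=1,f=3) a[fast]=4≠a[slow]=3 write a[2]=4 → slow++,fast++
(s=2,f=4) a[fast]=6≠a[slow]=4 write a[3]=6 → slow++,fast++
(s=3,f=5) a[fast]=11≠a[slow]=6 write a[4]=11 → slow++,fast++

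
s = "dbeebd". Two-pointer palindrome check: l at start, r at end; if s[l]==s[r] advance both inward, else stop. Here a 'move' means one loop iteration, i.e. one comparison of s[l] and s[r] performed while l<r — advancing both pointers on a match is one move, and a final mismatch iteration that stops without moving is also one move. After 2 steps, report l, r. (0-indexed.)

[0,5] 'd'=='d' → l++,r--
[1,4] 'b'=='b' → l++,r--

l=2, r=3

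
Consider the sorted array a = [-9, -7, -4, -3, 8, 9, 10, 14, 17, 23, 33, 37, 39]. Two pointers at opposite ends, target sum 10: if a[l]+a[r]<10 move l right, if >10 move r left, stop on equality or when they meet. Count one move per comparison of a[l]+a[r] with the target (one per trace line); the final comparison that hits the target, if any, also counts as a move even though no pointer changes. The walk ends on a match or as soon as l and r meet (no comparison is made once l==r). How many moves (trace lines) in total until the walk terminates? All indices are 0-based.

6 moves

l=0 r=12: -9+39=30 >10, r--
l=0 r=11: -9+37=28 >10, r--
l=0 r=10: -9+33=24 >10, r--
l=0 r=9: -9+23=14 >10, r--
l=0 r=8: -9+17=8 <10, l++
l=1 r=8: -7+17=10, found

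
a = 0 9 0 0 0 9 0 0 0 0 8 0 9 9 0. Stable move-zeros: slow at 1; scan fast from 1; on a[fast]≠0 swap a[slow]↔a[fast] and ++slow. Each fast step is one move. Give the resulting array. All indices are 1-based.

(s=1,f=1) a[fast]=0 → fast++
(s=1,f=2) a[fast]=9≠0 swap→a[1]=9 → slow++,fast++
(s=2,f=3) a[fast]=0 → fast++
(s=2,f=4) a[fast]=0 → fast++
(s=2,f=5) a[fast]=0 → fast++
(s=2,f=6) a[fast]=9≠0 swap→a[2]=9 → slow++,fast++
(s=3,f=7) a[fast]=0 → fast++
(s=3,f=8) a[fast]=0 → fast++
(s=3,f=9) a[fast]=0 → fast++
(s=3,f=10) a[fast]=0 → fast++
(s=3,f=11) a[fast]=8≠0 swap→a[3]=8 → slow++,fast++
(s=4,f=12) a[fast]=0 → fast++
(s=4,f=13) a[fast]=9≠0 swap→a[4]=9 → slow++,fast++
(s=5,f=14) a[fast]=9≠0 swap→a[5]=9 → slow++,fast++
(s=6,f=15) a[fast]=0 → fast++

[9, 9, 8, 9, 9, 0, 0, 0, 0, 0, 0, 0, 0, 0, 0]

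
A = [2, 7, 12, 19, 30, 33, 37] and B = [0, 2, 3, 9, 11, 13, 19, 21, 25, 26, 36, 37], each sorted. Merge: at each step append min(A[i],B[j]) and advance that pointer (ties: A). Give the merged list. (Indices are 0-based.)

[0, 2, 2, 3, 7, 9, 11, 12, 13, 19, 19, 21, 25, 26, 30, 33, 36, 37, 37]

[i=0,j=0] A[i]=2>B[j]=0 take 0 → j++
[i=0,j=1] A[i]=2<=B[j]=2 take 2 → i++
[i=1,j=1] A[i]=7>B[j]=2 take 2 → j++
[i=1,j=2] A[i]=7>B[j]=3 take 3 → j++
[i=1,j=3] A[i]=7<=B[j]=9 take 7 → i++
[i=2,j=3] A[i]=12>B[j]=9 take 9 → j++
[i=2,j=4] A[i]=12>B[j]=11 take 11 → j++
[i=2,j=5] A[i]=12<=B[j]=13 take 12 → i++
[i=3,j=5] A[i]=19>B[j]=13 take 13 → j++
[i=3,j=6] A[i]=19<=B[j]=19 take 19 → i++
[i=4,j=6] A[i]=30>B[j]=19 take 19 → j++
[i=4,j=7] A[i]=30>B[j]=21 take 21 → j++
[i=4,j=8] A[i]=30>B[j]=25 take 25 → j++
[i=4,j=9] A[i]=30>B[j]=26 take 26 → j++
[i=4,j=10] A[i]=30<=B[j]=36 take 30 → i++
[i=5,j=10] A[i]=33<=B[j]=36 take 33 → i++
[i=6,j=10] A[i]=37>B[j]=36 take 36 → j++
[i=6,j=11] A[i]=37<=B[j]=37 take 37 → i++
[i=7,j=11] A done, take B[j]=37 → j++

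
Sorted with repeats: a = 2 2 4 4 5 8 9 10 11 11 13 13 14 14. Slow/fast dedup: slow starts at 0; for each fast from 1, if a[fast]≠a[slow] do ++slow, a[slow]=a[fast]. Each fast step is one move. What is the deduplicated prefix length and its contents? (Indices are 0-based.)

(s=0,f=1) a[fast]=2=a[slow] dup → fast++
(s=0,f=2) a[fast]=4≠a[slow]=2 write a[1]=4 → slow++,fast++
(s=1,f=3) a[fast]=4=a[slow] dup → fast++
(s=1,f=4) a[fast]=5≠a[slow]=4 write a[2]=5 → slow++,fast++
(s=2,f=5) a[fast]=8≠a[slow]=5 write a[3]=8 → slow++,fast++
(s=3,f=6) a[fast]=9≠a[slow]=8 write a[4]=9 → slow++,fast++
(s=4,f=7) a[fast]=10≠a[slow]=9 write a[5]=10 → slow++,fast++
(s=5,f=8) a[fast]=11≠a[slow]=10 write a[6]=11 → slow++,fast++
(s=6,f=9) a[fast]=11=a[slow] dup → fast++
(s=6,f=10) a[fast]=13≠a[slow]=11 write a[7]=13 → slow++,fast++
(s=7,f=11) a[fast]=13=a[slow] dup → fast++
(s=7,f=12) a[fast]=14≠a[slow]=13 write a[8]=14 → slow++,fast++
(s=8,f=13) a[fast]=14=a[slow] dup → fast++

length 9; prefix = [2, 4, 5, 8, 9, 10, 11, 13, 14]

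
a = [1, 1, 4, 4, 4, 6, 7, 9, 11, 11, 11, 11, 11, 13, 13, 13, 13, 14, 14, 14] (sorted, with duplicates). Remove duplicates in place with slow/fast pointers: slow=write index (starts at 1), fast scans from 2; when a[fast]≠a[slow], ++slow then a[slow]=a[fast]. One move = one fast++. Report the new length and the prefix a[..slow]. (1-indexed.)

slow=1 fast=2: a[fast]=1=a[slow] dup, fast++
slow=1 fast=3: a[fast]=4≠a[slow]=1 write a[2]=4, slow++,fast++
slow=2 fast=4: a[fast]=4=a[slow] dup, fast++
slow=2 fast=5: a[fast]=4=a[slow] dup, fast++
slow=2 fast=6: a[fast]=6≠a[slow]=4 write a[3]=6, slow++,fast++
slow=3 fast=7: a[fast]=7≠a[slow]=6 write a[4]=7, slow++,fast++
slow=4 fast=8: a[fast]=9≠a[slow]=7 write a[5]=9, slow++,fast++
slow=5 fast=9: a[fast]=11≠a[slow]=9 write a[6]=11, slow++,fast++
slow=6 fast=10: a[fast]=11=a[slow] dup, fast++
slow=6 fast=11: a[fast]=11=a[slow] dup, fast++
slow=6 fast=12: a[fast]=11=a[slow] dup, fast++
slow=6 fast=13: a[fast]=11=a[slow] dup, fast++
slow=6 fast=14: a[fast]=13≠a[slow]=11 write a[7]=13, slow++,fast++
slow=7 fast=15: a[fast]=13=a[slow] dup, fast++
slow=7 fast=16: a[fast]=13=a[slow] dup, fast++
slow=7 fast=17: a[fast]=13=a[slow] dup, fast++
slow=7 fast=18: a[fast]=14≠a[slow]=13 write a[8]=14, slow++,fast++
slow=8 fast=19: a[fast]=14=a[slow] dup, fast++
slow=8 fast=20: a[fast]=14=a[slow] dup, fast++

length 8; prefix = [1, 4, 6, 7, 9, 11, 13, 14]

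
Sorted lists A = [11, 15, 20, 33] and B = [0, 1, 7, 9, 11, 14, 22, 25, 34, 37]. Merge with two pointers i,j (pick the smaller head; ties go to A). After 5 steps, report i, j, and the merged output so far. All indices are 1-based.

i=1 j=1: A[i]=11>B[j]=0 take 0, j++
i=1 j=2: A[i]=11>B[j]=1 take 1, j++
i=1 j=3: A[i]=11>B[j]=7 take 7, j++
i=1 j=4: A[i]=11>B[j]=9 take 9, j++
i=1 j=5: A[i]=11<=B[j]=11 take 11, i++

i=2, j=5, merged so far=[0, 1, 7, 9, 11]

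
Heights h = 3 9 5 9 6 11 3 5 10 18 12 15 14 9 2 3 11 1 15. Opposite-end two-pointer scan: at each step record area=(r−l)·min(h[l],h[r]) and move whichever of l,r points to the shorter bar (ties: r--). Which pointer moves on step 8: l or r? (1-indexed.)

l=1 r=19: min(3,15)*18=54 best=54 *, l++
l=2 r=19: min(9,15)*17=153 best=153 *, l++
l=3 r=19: min(5,15)*16=80 best=153, l++
l=4 r=19: min(9,15)*15=135 best=153, l++
l=5 r=19: min(6,15)*14=84 best=153, l++
l=6 r=19: min(11,15)*13=143 best=153, l++
l=7 r=19: min(3,15)*12=36 best=153, l++
l=8 r=19: min(5,15)*11=55 best=153, l++

l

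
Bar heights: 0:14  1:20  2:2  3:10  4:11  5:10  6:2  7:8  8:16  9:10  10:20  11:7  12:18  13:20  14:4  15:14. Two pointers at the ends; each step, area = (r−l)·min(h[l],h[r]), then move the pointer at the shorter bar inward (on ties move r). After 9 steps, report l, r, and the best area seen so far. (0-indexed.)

l=1, r=7, best area=240

[0,15] min(14,14)*15=210 best=210 * → r--
[0,14] min(14,4)*14=56 best=210 → r--
[0,13] min(14,20)*13=182 best=210 → l++
[1,13] min(20,20)*12=240 best=240 * → r--
[1,12] min(20,18)*11=198 best=240 → r--
[1,11] min(20,7)*10=70 best=240 → r--
[1,10] min(20,20)*9=180 best=240 → r--
[1,9] min(20,10)*8=80 best=240 → r--
[1,8] min(20,16)*7=112 best=240 → r--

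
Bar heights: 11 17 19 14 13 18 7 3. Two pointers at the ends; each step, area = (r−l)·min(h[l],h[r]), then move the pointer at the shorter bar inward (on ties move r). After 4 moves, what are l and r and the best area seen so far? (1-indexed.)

l=3, r=6, best area=68

l=1 r=8: min(11,3)*7=21 best=21 *, r--
l=1 r=7: min(11,7)*6=42 best=42 *, r--
l=1 r=6: min(11,18)*5=55 best=55 *, l++
l=2 r=6: min(17,18)*4=68 best=68 *, l++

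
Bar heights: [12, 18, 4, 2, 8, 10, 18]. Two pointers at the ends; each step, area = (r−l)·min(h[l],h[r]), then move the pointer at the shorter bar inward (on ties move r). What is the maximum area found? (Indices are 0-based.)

max area = 90

[0,6] min(12,18)*6=72 best=72 * → l++
[1,6] min(18,18)*5=90 best=90 * → r--
[1,5] min(18,10)*4=40 best=90 → r--
[1,4] min(18,8)*3=24 best=90 → r--
[1,3] min(18,2)*2=4 best=90 → r--
[1,2] min(18,4)*1=4 best=90 → r--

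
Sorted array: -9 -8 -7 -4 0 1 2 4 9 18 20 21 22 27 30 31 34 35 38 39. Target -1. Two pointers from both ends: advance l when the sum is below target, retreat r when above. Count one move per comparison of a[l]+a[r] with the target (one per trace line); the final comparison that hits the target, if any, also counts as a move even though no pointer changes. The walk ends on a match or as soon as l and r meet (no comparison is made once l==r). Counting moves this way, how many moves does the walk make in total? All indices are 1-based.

19 moves

[1,20] -9+39=30 >-1 → r--
[1,19] -9+38=29 >-1 → r--
[1,18] -9+35=26 >-1 → r--
[1,17] -9+34=25 >-1 → r--
[1,16] -9+31=22 >-1 → r--
[1,15] -9+30=21 >-1 → r--
[1,14] -9+27=18 >-1 → r--
[1,13] -9+22=13 >-1 → r--
[1,12] -9+21=12 >-1 → r--
[1,11] -9+20=11 >-1 → r--
[1,10] -9+18=9 >-1 → r--
[1,9] -9+9=0 >-1 → r--
[1,8] -9+4=-5 <-1 → l++
[2,8] -8+4=-4 <-1 → l++
[3,8] -7+4=-3 <-1 → l++
[4,8] -4+4=0 >-1 → r--
[4,7] -4+2=-2 <-1 → l++
[5,7] 0+2=2 >-1 → r--
[5,6] 0+1=1 >-1 → r--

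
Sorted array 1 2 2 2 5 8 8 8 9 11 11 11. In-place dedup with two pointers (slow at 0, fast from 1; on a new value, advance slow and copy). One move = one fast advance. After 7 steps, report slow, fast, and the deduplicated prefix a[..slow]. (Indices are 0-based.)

slow=3, fast=8, prefix=[1, 2, 5, 8]

slow=0 fast=1: a[fast]=2≠a[slow]=1 write a[1]=2, slow++,fast++
slow=1 fast=2: a[fast]=2=a[slow] dup, fast++
slow=1 fast=3: a[fast]=2=a[slow] dup, fast++
slow=1 fast=4: a[fast]=5≠a[slow]=2 write a[2]=5, slow++,fast++
slow=2 fast=5: a[fast]=8≠a[slow]=5 write a[3]=8, slow++,fast++
slow=3 fast=6: a[fast]=8=a[slow] dup, fast++
slow=3 fast=7: a[fast]=8=a[slow] dup, fast++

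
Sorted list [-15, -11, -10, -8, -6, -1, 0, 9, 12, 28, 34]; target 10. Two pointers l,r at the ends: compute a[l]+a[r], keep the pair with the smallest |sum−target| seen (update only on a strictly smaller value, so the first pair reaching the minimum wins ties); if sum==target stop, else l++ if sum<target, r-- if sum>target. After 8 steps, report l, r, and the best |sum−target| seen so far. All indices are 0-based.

[0,10] -15+34=19 d=9 * → r--
[0,9] -15+28=13 d=3 * → r--
[0,8] -15+12=-3 d=13 → l++
[1,8] -11+12=1 d=9 → l++
[2,8] -10+12=2 d=8 → l++
[3,8] -8+12=4 d=6 → l++
[4,8] -6+12=6 d=4 → l++
[5,8] -1+12=11 d=1 * → r--

l=5, r=7, best |Δ|=1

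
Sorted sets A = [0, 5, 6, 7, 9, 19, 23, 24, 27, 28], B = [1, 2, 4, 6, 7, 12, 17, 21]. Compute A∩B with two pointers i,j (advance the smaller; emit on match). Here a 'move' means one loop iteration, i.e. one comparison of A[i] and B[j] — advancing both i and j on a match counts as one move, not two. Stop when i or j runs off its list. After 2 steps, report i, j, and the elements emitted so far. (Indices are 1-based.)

i=2, j=2, emitted=[]

[i=1,j=1] 0<1 → i++
[i=2,j=1] 5>1 → j++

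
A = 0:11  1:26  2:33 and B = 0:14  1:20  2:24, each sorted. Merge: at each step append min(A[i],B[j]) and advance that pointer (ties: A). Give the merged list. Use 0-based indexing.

i=0 j=0: A[i]=11<=B[j]=14 take 11, i++
i=1 j=0: A[i]=26>B[j]=14 take 14, j++
i=1 j=1: A[i]=26>B[j]=20 take 20, j++
i=1 j=2: A[i]=26>B[j]=24 take 24, j++
i=1 j=3: B done, take A[i]=26, i++
i=2 j=3: B done, take A[i]=33, i++

[11, 14, 20, 24, 26, 33]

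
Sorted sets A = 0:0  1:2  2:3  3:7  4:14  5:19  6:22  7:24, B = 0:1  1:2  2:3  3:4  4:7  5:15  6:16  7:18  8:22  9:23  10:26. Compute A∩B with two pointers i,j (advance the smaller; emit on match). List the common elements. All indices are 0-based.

i=0 j=0: 0<1, i++
i=1 j=0: 2>1, j++
i=1 j=1: 2==2 emit, i++,j++
i=2 j=2: 3==3 emit, i++,j++
i=3 j=3: 7>4, j++
i=3 j=4: 7==7 emit, i++,j++
i=4 j=5: 14<15, i++
i=5 j=5: 19>15, j++
i=5 j=6: 19>16, j++
i=5 j=7: 19>18, j++
i=5 j=8: 19<22, i++
i=6 j=8: 22==22 emit, i++,j++
i=7 j=9: 24>23, j++
i=7 j=10: 24<26, i++

intersection = [2, 3, 7, 22]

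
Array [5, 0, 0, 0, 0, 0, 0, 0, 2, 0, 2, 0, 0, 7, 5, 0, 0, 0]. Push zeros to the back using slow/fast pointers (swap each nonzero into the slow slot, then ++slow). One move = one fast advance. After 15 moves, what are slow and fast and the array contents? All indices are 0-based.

(s=0,f=0) a[fast]=5≠0 swap→a[0]=5 → slow++,fast++
(s=1,f=1) a[fast]=0 → fast++
(s=1,f=2) a[fast]=0 → fast++
(s=1,f=3) a[fast]=0 → fast++
(s=1,f=4) a[fast]=0 → fast++
(s=1,f=5) a[fast]=0 → fast++
(s=1,f=6) a[fast]=0 → fast++
(s=1,f=7) a[fast]=0 → fast++
(s=1,f=8) a[fast]=2≠0 swap→a[1]=2 → slow++,fast++
(s=2,f=9) a[fast]=0 → fast++
(s=2,f=10) a[fast]=2≠0 swap→a[2]=2 → slow++,fast++
(s=3,f=11) a[fast]=0 → fast++
(s=3,f=12) a[fast]=0 → fast++
(s=3,f=13) a[fast]=7≠0 swap→a[3]=7 → slow++,fast++
(s=4,f=14) a[fast]=5≠0 swap→a[4]=5 → slow++,fast++

slow=5, fast=15, a=[5, 2, 2, 7, 5, 0, 0, 0, 0, 0, 0, 0, 0, 0, 0, 0, 0, 0]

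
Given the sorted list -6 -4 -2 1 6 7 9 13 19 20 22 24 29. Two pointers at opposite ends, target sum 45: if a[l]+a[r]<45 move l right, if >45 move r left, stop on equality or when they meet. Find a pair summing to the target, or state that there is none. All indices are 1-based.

[1,13] -6+29=23 <45 → l++
[2,13] -4+29=25 <45 → l++
[3,13] -2+29=27 <45 → l++
[4,13] 1+29=30 <45 → l++
[5,13] 6+29=35 <45 → l++
[6,13] 7+29=36 <45 → l++
[7,13] 9+29=38 <45 → l++
[8,13] 13+29=42 <45 → l++
[9,13] 19+29=48 >45 → r--
[9,12] 19+24=43 <45 → l++
[10,12] 20+24=44 <45 → l++
[11,12] 22+24=46 >45 → r--

no pair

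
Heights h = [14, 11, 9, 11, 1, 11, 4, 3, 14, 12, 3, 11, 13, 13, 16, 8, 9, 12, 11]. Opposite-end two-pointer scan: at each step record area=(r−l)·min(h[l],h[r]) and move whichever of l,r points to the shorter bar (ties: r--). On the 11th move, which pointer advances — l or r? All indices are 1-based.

l

l=1 r=19: min(14,11)*18=198 best=198 *, r--
l=1 r=18: min(14,12)*17=204 best=204 *, r--
l=1 r=17: min(14,9)*16=144 best=204, r--
l=1 r=16: min(14,8)*15=120 best=204, r--
l=1 r=15: min(14,16)*14=196 best=204, l++
l=2 r=15: min(11,16)*13=143 best=204, l++
l=3 r=15: min(9,16)*12=108 best=204, l++
l=4 r=15: min(11,16)*11=121 best=204, l++
l=5 r=15: min(1,16)*10=10 best=204, l++
l=6 r=15: min(11,16)*9=99 best=204, l++
l=7 r=15: min(4,16)*8=32 best=204, l++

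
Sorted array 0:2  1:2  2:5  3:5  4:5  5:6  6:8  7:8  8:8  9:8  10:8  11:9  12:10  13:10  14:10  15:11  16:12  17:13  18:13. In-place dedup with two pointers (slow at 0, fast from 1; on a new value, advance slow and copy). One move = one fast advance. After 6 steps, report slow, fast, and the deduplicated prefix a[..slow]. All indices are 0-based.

slow=3, fast=7, prefix=[2, 5, 6, 8]

slow=0 fast=1: a[fast]=2=a[slow] dup, fast++
slow=0 fast=2: a[fast]=5≠a[slow]=2 write a[1]=5, slow++,fast++
slow=1 fast=3: a[fast]=5=a[slow] dup, fast++
slow=1 fast=4: a[fast]=5=a[slow] dup, fast++
slow=1 fast=5: a[fast]=6≠a[slow]=5 write a[2]=6, slow++,fast++
slow=2 fast=6: a[fast]=8≠a[slow]=6 write a[3]=8, slow++,fast++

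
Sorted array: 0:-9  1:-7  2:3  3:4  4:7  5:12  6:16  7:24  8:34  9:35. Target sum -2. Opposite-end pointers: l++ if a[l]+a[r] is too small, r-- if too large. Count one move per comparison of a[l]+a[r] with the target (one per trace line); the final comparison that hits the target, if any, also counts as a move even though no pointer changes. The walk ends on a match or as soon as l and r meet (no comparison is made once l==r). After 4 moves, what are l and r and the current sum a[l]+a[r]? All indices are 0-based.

l=0, r=5, sum=3

l=0 r=9: -9+35=26 >-2, r--
l=0 r=8: -9+34=25 >-2, r--
l=0 r=7: -9+24=15 >-2, r--
l=0 r=6: -9+16=7 >-2, r--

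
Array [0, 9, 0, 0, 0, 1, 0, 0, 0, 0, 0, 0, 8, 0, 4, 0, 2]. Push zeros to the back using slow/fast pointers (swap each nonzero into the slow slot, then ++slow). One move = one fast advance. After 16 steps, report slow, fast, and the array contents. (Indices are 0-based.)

slow=4, fast=16, a=[9, 1, 8, 4, 0, 0, 0, 0, 0, 0, 0, 0, 0, 0, 0, 0, 2]

slow=0 fast=0: a[fast]=0, fast++
slow=0 fast=1: a[fast]=9≠0 swap→a[0]=9, slow++,fast++
slow=1 fast=2: a[fast]=0, fast++
slow=1 fast=3: a[fast]=0, fast++
slow=1 fast=4: a[fast]=0, fast++
slow=1 fast=5: a[fast]=1≠0 swap→a[1]=1, slow++,fast++
slow=2 fast=6: a[fast]=0, fast++
slow=2 fast=7: a[fast]=0, fast++
slow=2 fast=8: a[fast]=0, fast++
slow=2 fast=9: a[fast]=0, fast++
slow=2 fast=10: a[fast]=0, fast++
slow=2 fast=11: a[fast]=0, fast++
slow=2 fast=12: a[fast]=8≠0 swap→a[2]=8, slow++,fast++
slow=3 fast=13: a[fast]=0, fast++
slow=3 fast=14: a[fast]=4≠0 swap→a[3]=4, slow++,fast++
slow=4 fast=15: a[fast]=0, fast++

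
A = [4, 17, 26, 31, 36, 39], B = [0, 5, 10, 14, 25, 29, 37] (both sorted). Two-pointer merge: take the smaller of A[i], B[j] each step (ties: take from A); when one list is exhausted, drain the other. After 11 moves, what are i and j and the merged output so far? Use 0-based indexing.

i=0 j=0: A[i]=4>B[j]=0 take 0, j++
i=0 j=1: A[i]=4<=B[j]=5 take 4, i++
i=1 j=1: A[i]=17>B[j]=5 take 5, j++
i=1 j=2: A[i]=17>B[j]=10 take 10, j++
i=1 j=3: A[i]=17>B[j]=14 take 14, j++
i=1 j=4: A[i]=17<=B[j]=25 take 17, i++
i=2 j=4: A[i]=26>B[j]=25 take 25, j++
i=2 j=5: A[i]=26<=B[j]=29 take 26, i++
i=3 j=5: A[i]=31>B[j]=29 take 29, j++
i=3 j=6: A[i]=31<=B[j]=37 take 31, i++
i=4 j=6: A[i]=36<=B[j]=37 take 36, i++

i=5, j=6, merged so far=[0, 4, 5, 10, 14, 17, 25, 26, 29, 31, 36]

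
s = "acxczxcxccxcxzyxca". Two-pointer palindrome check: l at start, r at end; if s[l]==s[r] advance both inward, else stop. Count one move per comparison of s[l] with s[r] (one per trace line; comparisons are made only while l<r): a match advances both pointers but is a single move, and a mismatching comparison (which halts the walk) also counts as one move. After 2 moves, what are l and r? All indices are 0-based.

l=2, r=15

[0,17] 'a'=='a' → l++,r--
[1,16] 'c'=='c' → l++,r--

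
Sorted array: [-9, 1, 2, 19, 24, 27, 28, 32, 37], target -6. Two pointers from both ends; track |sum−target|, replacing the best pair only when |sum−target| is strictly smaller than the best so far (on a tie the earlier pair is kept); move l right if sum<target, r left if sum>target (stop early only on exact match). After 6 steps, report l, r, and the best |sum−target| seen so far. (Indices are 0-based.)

l=0, r=2, best |Δ|=16

[0,8] -9+37=28 d=34 * → r--
[0,7] -9+32=23 d=29 * → r--
[0,6] -9+28=19 d=25 * → r--
[0,5] -9+27=18 d=24 * → r--
[0,4] -9+24=15 d=21 * → r--
[0,3] -9+19=10 d=16 * → r--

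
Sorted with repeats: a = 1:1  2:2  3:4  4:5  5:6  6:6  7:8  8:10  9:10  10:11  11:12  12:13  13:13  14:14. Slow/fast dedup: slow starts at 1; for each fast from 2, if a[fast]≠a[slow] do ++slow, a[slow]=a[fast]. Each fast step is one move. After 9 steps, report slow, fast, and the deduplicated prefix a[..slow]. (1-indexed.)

slow=8, fast=11, prefix=[1, 2, 4, 5, 6, 8, 10, 11]

(s=1,f=2) a[fast]=2≠a[slow]=1 write a[2]=2 → slow++,fast++
(s=2,f=3) a[fast]=4≠a[slow]=2 write a[3]=4 → slow++,fast++
(s=3,f=4) a[fast]=5≠a[slow]=4 write a[4]=5 → slow++,fast++
(s=4,f=5) a[fast]=6≠a[slow]=5 write a[5]=6 → slow++,fast++
(s=5,f=6) a[fast]=6=a[slow] dup → fast++
(s=5,f=7) a[fast]=8≠a[slow]=6 write a[6]=8 → slow++,fast++
(s=6,f=8) a[fast]=10≠a[slow]=8 write a[7]=10 → slow++,fast++
(s=7,f=9) a[fast]=10=a[slow] dup → fast++
(s=7,f=10) a[fast]=11≠a[slow]=10 write a[8]=11 → slow++,fast++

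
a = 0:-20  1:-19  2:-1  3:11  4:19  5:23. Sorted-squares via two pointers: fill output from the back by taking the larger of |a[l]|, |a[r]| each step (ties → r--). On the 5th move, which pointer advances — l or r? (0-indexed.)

[0,5] |-20|<=|23| out[5]=529 → r--
[0,4] |-20|>|19| out[4]=400 → l++
[1,4] |-19|<=|19| out[3]=361 → r--
[1,3] |-19|>|11| out[2]=361 → l++
[2,3] |-1|<=|11| out[1]=121 → r--

r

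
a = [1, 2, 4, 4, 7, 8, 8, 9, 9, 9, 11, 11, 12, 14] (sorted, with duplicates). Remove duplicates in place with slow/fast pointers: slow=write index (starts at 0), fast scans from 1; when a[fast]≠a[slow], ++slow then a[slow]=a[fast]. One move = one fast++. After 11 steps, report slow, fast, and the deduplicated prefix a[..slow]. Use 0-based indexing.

(s=0,f=1) a[fast]=2≠a[slow]=1 write a[1]=2 → slow++,fast++
(s=1,f=2) a[fast]=4≠a[slow]=2 write a[2]=4 → slow++,fast++
(s=2,f=3) a[fast]=4=a[slow] dup → fast++
(s=2,f=4) a[fast]=7≠a[slow]=4 write a[3]=7 → slow++,fast++
(s=3,f=5) a[fast]=8≠a[slow]=7 write a[4]=8 → slow++,fast++
(s=4,f=6) a[fast]=8=a[slow] dup → fast++
(s=4,f=7) a[fast]=9≠a[slow]=8 write a[5]=9 → slow++,fast++
(s=5,f=8) a[fast]=9=a[slow] dup → fast++
(s=5,f=9) a[fast]=9=a[slow] dup → fast++
(s=5,f=10) a[fast]=11≠a[slow]=9 write a[6]=11 → slow++,fast++
(s=6,f=11) a[fast]=11=a[slow] dup → fast++

slow=6, fast=12, prefix=[1, 2, 4, 7, 8, 9, 11]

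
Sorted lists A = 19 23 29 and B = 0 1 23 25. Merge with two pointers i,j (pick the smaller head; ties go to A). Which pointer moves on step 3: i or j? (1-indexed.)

i

i=1 j=1: A[i]=19>B[j]=0 take 0, j++
i=1 j=2: A[i]=19>B[j]=1 take 1, j++
i=1 j=3: A[i]=19<=B[j]=23 take 19, i++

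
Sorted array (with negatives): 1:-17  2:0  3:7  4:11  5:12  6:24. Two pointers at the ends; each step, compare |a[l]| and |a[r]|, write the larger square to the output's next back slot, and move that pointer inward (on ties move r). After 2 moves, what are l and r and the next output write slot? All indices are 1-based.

l=1 r=6: |-17|<=|24| out[6]=576, r--
l=1 r=5: |-17|>|12| out[5]=289, l++

l=2, r=5, next write slot=4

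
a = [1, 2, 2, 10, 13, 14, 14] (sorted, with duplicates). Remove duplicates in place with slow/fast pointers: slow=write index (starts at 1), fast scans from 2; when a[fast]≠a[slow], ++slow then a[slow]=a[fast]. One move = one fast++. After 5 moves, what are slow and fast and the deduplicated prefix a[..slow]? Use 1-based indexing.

slow=5, fast=7, prefix=[1, 2, 10, 13, 14]

(s=1,f=2) a[fast]=2≠a[slow]=1 write a[2]=2 → slow++,fast++
(s=2,f=3) a[fast]=2=a[slow] dup → fast++
(s=2,f=4) a[fast]=10≠a[slow]=2 write a[3]=10 → slow++,fast++
(s=3,f=5) a[fast]=13≠a[slow]=10 write a[4]=13 → slow++,fast++
(s=4,f=6) a[fast]=14≠a[slow]=13 write a[5]=14 → slow++,fast++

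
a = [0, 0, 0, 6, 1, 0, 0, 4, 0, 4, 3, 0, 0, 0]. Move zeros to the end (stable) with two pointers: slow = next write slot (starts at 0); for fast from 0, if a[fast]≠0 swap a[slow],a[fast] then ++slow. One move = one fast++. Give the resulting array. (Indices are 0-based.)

[6, 1, 4, 4, 3, 0, 0, 0, 0, 0, 0, 0, 0, 0]

(s=0,f=0) a[fast]=0 → fast++
(s=0,f=1) a[fast]=0 → fast++
(s=0,f=2) a[fast]=0 → fast++
(s=0,f=3) a[fast]=6≠0 swap→a[0]=6 → slow++,fast++
(s=1,f=4) a[fast]=1≠0 swap→a[1]=1 → slow++,fast++
(s=2,f=5) a[fast]=0 → fast++
(s=2,f=6) a[fast]=0 → fast++
(s=2,f=7) a[fast]=4≠0 swap→a[2]=4 → slow++,fast++
(s=3,f=8) a[fast]=0 → fast++
(s=3,f=9) a[fast]=4≠0 swap→a[3]=4 → slow++,fast++
(s=4,f=10) a[fast]=3≠0 swap→a[4]=3 → slow++,fast++
(s=5,f=11) a[fast]=0 → fast++
(s=5,f=12) a[fast]=0 → fast++
(s=5,f=13) a[fast]=0 → fast++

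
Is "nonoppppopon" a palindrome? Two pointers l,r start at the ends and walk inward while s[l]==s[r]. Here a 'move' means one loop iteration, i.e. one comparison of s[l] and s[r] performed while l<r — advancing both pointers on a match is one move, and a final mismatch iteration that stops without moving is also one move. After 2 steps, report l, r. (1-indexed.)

l=1 r=12: 'n'=='n', l++,r--
l=2 r=11: 'o'=='o', l++,r--

l=3, r=10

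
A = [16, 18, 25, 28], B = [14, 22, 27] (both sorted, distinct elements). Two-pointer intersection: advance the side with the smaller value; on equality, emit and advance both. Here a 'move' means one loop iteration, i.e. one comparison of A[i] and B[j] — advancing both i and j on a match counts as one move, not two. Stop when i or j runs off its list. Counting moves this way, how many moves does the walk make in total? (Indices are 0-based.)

i=0 j=0: 16>14, j++
i=0 j=1: 16<22, i++
i=1 j=1: 18<22, i++
i=2 j=1: 25>22, j++
i=2 j=2: 25<27, i++
i=3 j=2: 28>27, j++

6 moves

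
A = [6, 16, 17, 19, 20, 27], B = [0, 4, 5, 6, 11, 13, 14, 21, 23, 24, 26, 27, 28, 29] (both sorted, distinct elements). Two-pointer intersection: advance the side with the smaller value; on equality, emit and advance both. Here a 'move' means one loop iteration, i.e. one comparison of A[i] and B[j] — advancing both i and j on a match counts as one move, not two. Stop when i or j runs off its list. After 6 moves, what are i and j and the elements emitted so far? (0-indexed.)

[i=0,j=0] 6>0 → j++
[i=0,j=1] 6>4 → j++
[i=0,j=2] 6>5 → j++
[i=0,j=3] 6==6 emit → i++,j++
[i=1,j=4] 16>11 → j++
[i=1,j=5] 16>13 → j++

i=1, j=6, emitted=[6]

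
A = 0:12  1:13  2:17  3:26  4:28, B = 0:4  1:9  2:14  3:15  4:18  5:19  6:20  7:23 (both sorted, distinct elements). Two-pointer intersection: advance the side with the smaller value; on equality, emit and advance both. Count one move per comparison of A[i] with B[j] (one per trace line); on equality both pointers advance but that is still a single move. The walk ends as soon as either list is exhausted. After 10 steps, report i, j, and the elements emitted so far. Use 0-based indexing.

i=3, j=7, emitted=[]

[i=0,j=0] 12>4 → j++
[i=0,j=1] 12>9 → j++
[i=0,j=2] 12<14 → i++
[i=1,j=2] 13<14 → i++
[i=2,j=2] 17>14 → j++
[i=2,j=3] 17>15 → j++
[i=2,j=4] 17<18 → i++
[i=3,j=4] 26>18 → j++
[i=3,j=5] 26>19 → j++
[i=3,j=6] 26>20 → j++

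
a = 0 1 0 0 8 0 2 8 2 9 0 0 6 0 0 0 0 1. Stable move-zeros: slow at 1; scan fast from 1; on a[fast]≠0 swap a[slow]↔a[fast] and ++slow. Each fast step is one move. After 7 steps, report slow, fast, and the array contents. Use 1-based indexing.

slow=4, fast=8, a=[1, 8, 2, 0, 0, 0, 0, 8, 2, 9, 0, 0, 6, 0, 0, 0, 0, 1]

(s=1,f=1) a[fast]=0 → fast++
(s=1,f=2) a[fast]=1≠0 swap→a[1]=1 → slow++,fast++
(s=2,f=3) a[fast]=0 → fast++
(s=2,f=4) a[fast]=0 → fast++
(s=2,f=5) a[fast]=8≠0 swap→a[2]=8 → slow++,fast++
(s=3,f=6) a[fast]=0 → fast++
(s=3,f=7) a[fast]=2≠0 swap→a[3]=2 → slow++,fast++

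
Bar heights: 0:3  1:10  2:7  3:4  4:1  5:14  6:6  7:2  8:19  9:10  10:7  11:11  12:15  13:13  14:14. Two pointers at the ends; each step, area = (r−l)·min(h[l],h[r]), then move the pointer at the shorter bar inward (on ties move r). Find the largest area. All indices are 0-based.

[0,14] min(3,14)*14=42 best=42 * → l++
[1,14] min(10,14)*13=130 best=130 * → l++
[2,14] min(7,14)*12=84 best=130 → l++
[3,14] min(4,14)*11=44 best=130 → l++
[4,14] min(1,14)*10=10 best=130 → l++
[5,14] min(14,14)*9=126 best=130 → r--
[5,13] min(14,13)*8=104 best=130 → r--
[5,12] min(14,15)*7=98 best=130 → l++
[6,12] min(6,15)*6=36 best=130 → l++
[7,12] min(2,15)*5=10 best=130 → l++
[8,12] min(19,15)*4=60 best=130 → r--
[8,11] min(19,11)*3=33 best=130 → r--
[8,10] min(19,7)*2=14 best=130 → r--
[8,9] min(19,10)*1=10 best=130 → r--

max area = 130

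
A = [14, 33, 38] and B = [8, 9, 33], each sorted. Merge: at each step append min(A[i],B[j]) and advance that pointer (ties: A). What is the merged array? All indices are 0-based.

[8, 9, 14, 33, 33, 38]

[i=0,j=0] A[i]=14>B[j]=8 take 8 → j++
[i=0,j=1] A[i]=14>B[j]=9 take 9 → j++
[i=0,j=2] A[i]=14<=B[j]=33 take 14 → i++
[i=1,j=2] A[i]=33<=B[j]=33 take 33 → i++
[i=2,j=2] A[i]=38>B[j]=33 take 33 → j++
[i=2,j=3] B done, take A[i]=38 → i++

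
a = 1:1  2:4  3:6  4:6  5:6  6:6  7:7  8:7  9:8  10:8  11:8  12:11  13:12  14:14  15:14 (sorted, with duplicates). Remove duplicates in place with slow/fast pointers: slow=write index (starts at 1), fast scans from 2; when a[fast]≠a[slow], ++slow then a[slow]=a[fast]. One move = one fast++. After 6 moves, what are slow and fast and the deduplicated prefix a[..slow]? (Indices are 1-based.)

slow=1 fast=2: a[fast]=4≠a[slow]=1 write a[2]=4, slow++,fast++
slow=2 fast=3: a[fast]=6≠a[slow]=4 write a[3]=6, slow++,fast++
slow=3 fast=4: a[fast]=6=a[slow] dup, fast++
slow=3 fast=5: a[fast]=6=a[slow] dup, fast++
slow=3 fast=6: a[fast]=6=a[slow] dup, fast++
slow=3 fast=7: a[fast]=7≠a[slow]=6 write a[4]=7, slow++,fast++

slow=4, fast=8, prefix=[1, 4, 6, 7]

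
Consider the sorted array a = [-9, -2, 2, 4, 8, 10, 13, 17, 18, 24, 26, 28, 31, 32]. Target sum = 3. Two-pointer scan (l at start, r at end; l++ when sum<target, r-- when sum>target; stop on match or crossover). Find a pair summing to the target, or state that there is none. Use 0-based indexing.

no pair

l=0 r=13: -9+32=23 >3, r--
l=0 r=12: -9+31=22 >3, r--
l=0 r=11: -9+28=19 >3, r--
l=0 r=10: -9+26=17 >3, r--
l=0 r=9: -9+24=15 >3, r--
l=0 r=8: -9+18=9 >3, r--
l=0 r=7: -9+17=8 >3, r--
l=0 r=6: -9+13=4 >3, r--
l=0 r=5: -9+10=1 <3, l++
l=1 r=5: -2+10=8 >3, r--
l=1 r=4: -2+8=6 >3, r--
l=1 r=3: -2+4=2 <3, l++
l=2 r=3: 2+4=6 >3, r--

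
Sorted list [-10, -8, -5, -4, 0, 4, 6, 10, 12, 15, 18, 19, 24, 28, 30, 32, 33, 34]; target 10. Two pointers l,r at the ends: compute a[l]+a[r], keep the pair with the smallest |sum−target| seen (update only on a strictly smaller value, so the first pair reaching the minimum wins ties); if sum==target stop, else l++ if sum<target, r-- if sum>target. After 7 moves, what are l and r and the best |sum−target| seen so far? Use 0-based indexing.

l=0 r=17: -10+34=24 d=14 *, r--
l=0 r=16: -10+33=23 d=13 *, r--
l=0 r=15: -10+32=22 d=12 *, r--
l=0 r=14: -10+30=20 d=10 *, r--
l=0 r=13: -10+28=18 d=8 *, r--
l=0 r=12: -10+24=14 d=4 *, r--
l=0 r=11: -10+19=9 d=1 *, l++

l=1, r=11, best |Δ|=1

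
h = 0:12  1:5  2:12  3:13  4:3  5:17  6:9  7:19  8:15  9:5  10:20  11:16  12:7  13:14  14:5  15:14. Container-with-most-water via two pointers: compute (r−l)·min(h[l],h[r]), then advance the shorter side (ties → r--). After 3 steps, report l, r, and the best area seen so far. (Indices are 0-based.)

l=0 r=15: min(12,14)*15=180 best=180 *, l++
l=1 r=15: min(5,14)*14=70 best=180, l++
l=2 r=15: min(12,14)*13=156 best=180, l++

l=3, r=15, best area=180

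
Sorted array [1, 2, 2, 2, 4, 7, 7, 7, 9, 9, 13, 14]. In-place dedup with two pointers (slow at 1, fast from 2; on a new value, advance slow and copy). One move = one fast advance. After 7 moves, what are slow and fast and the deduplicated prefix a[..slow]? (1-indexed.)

(s=1,f=2) a[fast]=2≠a[slow]=1 write a[2]=2 → slow++,fast++
(s=2,f=3) a[fast]=2=a[slow] dup → fast++
(s=2,f=4) a[fast]=2=a[slow] dup → fast++
(s=2,f=5) a[fast]=4≠a[slow]=2 write a[3]=4 → slow++,fast++
(s=3,f=6) a[fast]=7≠a[slow]=4 write a[4]=7 → slow++,fast++
(s=4,f=7) a[fast]=7=a[slow] dup → fast++
(s=4,f=8) a[fast]=7=a[slow] dup → fast++

slow=4, fast=9, prefix=[1, 2, 4, 7]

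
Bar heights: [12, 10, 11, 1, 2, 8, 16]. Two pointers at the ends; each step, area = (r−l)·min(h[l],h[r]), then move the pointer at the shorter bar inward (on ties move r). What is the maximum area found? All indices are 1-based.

max area = 72

[1,7] min(12,16)*6=72 best=72 * → l++
[2,7] min(10,16)*5=50 best=72 → l++
[3,7] min(11,16)*4=44 best=72 → l++
[4,7] min(1,16)*3=3 best=72 → l++
[5,7] min(2,16)*2=4 best=72 → l++
[6,7] min(8,16)*1=8 best=72 → l++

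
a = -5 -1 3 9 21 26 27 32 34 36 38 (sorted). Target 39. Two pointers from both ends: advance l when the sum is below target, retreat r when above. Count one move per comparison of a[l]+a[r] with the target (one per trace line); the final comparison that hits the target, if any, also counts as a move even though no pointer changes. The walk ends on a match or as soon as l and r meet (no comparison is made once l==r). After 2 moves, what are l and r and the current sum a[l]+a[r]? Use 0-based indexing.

l=2, r=10, sum=41

l=0 r=10: -5+38=33 <39, l++
l=1 r=10: -1+38=37 <39, l++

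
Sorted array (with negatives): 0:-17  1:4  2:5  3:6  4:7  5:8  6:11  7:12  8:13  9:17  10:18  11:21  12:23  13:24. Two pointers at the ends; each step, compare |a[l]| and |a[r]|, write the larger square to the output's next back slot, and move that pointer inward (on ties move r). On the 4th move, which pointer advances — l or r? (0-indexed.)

[0,13] |-17|<=|24| out[13]=576 → r--
[0,12] |-17|<=|23| out[12]=529 → r--
[0,11] |-17|<=|21| out[11]=441 → r--
[0,10] |-17|<=|18| out[10]=324 → r--

r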